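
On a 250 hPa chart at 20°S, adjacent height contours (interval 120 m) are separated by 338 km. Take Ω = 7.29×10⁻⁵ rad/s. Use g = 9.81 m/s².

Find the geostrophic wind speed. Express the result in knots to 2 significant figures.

140 knots

Coriolis parameter at 20°S:
f = 2Ω sin φ = 2 × 7.29×10⁻⁵ × sin 20° = 4.99×10⁻⁵ s⁻¹
Height gradient: |∂Z/∂n| = 120 m / 338000 m = 3.55×10⁻⁴
On a pressure surface, geostrophic balance gives V_g = (g/f)|∂Z/∂n|:
V_g = 9.81 × 3.55×10⁻⁴ / 4.99×10⁻⁵ = 69.8 m/s
Converting: 69.8 m/s × 1.944 = 140 knots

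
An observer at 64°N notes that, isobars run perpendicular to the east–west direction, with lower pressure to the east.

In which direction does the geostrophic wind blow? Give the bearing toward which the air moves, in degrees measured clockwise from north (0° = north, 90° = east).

The pressure-gradient force points toward the east (bearing 090°).
Geostrophic balance: in the Northern Hemisphere the Coriolis force deflects motion to the right, so the geostrophic wind blows 90° to the right of the pressure-gradient force (low pressure on the left).
Rotating 090° by 90° clockwise gives 180° — the wind blows toward the south.

180°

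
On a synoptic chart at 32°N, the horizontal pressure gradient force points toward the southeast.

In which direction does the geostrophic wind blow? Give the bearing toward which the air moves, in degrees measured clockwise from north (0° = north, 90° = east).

The pressure-gradient force points toward the southeast (bearing 135°).
Geostrophic balance: in the Northern Hemisphere the Coriolis force deflects motion to the right, so the geostrophic wind blows 90° to the right of the pressure-gradient force (low pressure on the left).
Rotating 135° by 90° clockwise gives 225° — the wind blows toward the southwest.

225°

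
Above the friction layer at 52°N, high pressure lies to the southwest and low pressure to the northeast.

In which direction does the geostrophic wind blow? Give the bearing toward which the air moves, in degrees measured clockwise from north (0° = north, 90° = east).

135°

The pressure-gradient force points toward the northeast (bearing 045°).
Geostrophic balance: in the Northern Hemisphere the Coriolis force deflects motion to the right, so the geostrophic wind blows 90° to the right of the pressure-gradient force (low pressure on the left).
Rotating 045° by 90° clockwise gives 135° — the wind blows toward the southeast.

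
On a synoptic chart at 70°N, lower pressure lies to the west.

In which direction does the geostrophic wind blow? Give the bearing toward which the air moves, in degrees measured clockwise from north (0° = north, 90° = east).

000°

The pressure-gradient force points toward the west (bearing 270°).
Geostrophic balance: in the Northern Hemisphere the Coriolis force deflects motion to the right, so the geostrophic wind blows 90° to the right of the pressure-gradient force (low pressure on the left).
Rotating 270° by 90° clockwise gives 000° — the wind blows toward the north.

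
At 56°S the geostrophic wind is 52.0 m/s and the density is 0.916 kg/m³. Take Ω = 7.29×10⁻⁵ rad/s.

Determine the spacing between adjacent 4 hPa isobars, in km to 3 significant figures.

Coriolis parameter at 56°S:
f = 2Ω sin φ = 2 × 7.29×10⁻⁵ × sin 56° = 1.21×10⁻⁴ s⁻¹
Geostrophic balance rearranged: |∂P/∂n| = f ρ V_g
|∂P/∂n| = 1.21×10⁻⁴ × 0.916 × 52.0 = 5.76×10⁻³ Pa/m
Isobar spacing: Δn = ΔP/|∂P/∂n| = 400 Pa / 5.76×10⁻³ Pa/m = 69475 m ≈ 69.5 km

69.5 km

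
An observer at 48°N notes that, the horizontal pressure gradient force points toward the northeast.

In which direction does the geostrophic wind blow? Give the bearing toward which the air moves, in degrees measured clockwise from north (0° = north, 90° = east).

The pressure-gradient force points toward the northeast (bearing 045°).
Geostrophic balance: in the Northern Hemisphere the Coriolis force deflects motion to the right, so the geostrophic wind blows 90° to the right of the pressure-gradient force (low pressure on the left).
Rotating 045° by 90° clockwise gives 135° — the wind blows toward the southeast.

135°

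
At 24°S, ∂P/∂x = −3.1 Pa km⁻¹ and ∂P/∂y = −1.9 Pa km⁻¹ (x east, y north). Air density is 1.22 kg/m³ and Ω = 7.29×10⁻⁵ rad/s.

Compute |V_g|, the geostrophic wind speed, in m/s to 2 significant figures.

50 m/s

Coriolis parameter at 24°S:
f = 2Ω sin φ = 2 × 7.29×10⁻⁵ × sin 24° = 5.93×10⁻⁵ s⁻¹
In the Southern Hemisphere f is negative: f = −5.93×10⁻⁵ s⁻¹.
Component geostrophic relations (x east, y north):
u_g = −(1/(fρ)) ∂P/∂y,  v_g = (1/(fρ)) ∂P/∂x
u_g = −(−1.9×10⁻³)/(−5.93×10⁻⁵ × 1.22) = −26.3 m/s;  v_g = (−3.1×10⁻³)/(−5.93×10⁻⁵ × 1.22) = 42.8 m/s
|V_g| = √(u_g² + v_g²) = 50.3 m/s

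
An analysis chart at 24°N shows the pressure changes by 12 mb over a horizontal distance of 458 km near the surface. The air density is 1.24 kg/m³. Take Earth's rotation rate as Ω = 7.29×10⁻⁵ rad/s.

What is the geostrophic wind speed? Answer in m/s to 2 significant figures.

Coriolis parameter at 24°N:
f = 2Ω sin φ = 2 × 7.29×10⁻⁵ × sin 24° = 5.93×10⁻⁵ s⁻¹
Pressure gradient: |∂P/∂n| = 1200 Pa / 458000 m = 2.62×10⁻³ Pa/m
Geostrophic balance (pressure-gradient force = Coriolis force):
V_g = (1/(fρ)) |∂P/∂n| = 2.62×10⁻³ / (5.93×10⁻⁵ × 1.24) = 35.6 m/s

36 m/s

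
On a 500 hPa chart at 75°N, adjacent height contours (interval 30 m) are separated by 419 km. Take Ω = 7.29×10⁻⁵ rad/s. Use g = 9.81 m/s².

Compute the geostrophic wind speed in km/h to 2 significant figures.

18 km/h

Coriolis parameter at 75°N:
f = 2Ω sin φ = 2 × 7.29×10⁻⁵ × sin 75° = 1.41×10⁻⁴ s⁻¹
Height gradient: |∂Z/∂n| = 30 m / 419000 m = 7.16×10⁻⁵
On a pressure surface, geostrophic balance gives V_g = (g/f)|∂Z/∂n|:
V_g = 9.81 × 7.16×10⁻⁵ / 1.41×10⁻⁴ = 4.99 m/s
Converting: 4.99 m/s × 3.6 = 18 km/h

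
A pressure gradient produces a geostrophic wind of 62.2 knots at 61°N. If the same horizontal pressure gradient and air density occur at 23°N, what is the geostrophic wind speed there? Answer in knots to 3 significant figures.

139 knots

With the same pressure gradient and density, V_g ∝ 1/f ∝ 1/sin φ.
V₂ = V₁ · sin φ₁ / sin φ₂ = 62.2 × sin 61° / sin 23°
V₂ = 62.2 × 0.8746/0.3907 = 139 knots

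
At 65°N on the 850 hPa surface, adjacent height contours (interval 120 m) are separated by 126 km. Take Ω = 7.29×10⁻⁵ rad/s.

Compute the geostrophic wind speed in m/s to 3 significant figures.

70.7 m/s

Coriolis parameter at 65°N:
f = 2Ω sin φ = 2 × 7.29×10⁻⁵ × sin 65° = 1.32×10⁻⁴ s⁻¹
Height gradient: |∂Z/∂n| = 120 m / 126000 m = 9.52×10⁻⁴
On a pressure surface, geostrophic balance gives V_g = (g/f)|∂Z/∂n|:
V_g = 9.81 × 9.52×10⁻⁴ / 1.32×10⁻⁴ = 70.7 m/s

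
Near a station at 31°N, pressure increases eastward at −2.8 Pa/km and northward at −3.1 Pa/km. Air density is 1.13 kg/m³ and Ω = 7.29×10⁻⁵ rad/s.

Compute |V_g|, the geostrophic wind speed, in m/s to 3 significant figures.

49.2 m/s

Coriolis parameter at 31°N:
f = 2Ω sin φ = 2 × 7.29×10⁻⁵ × sin 31° = 7.51×10⁻⁵ s⁻¹
Component geostrophic relations (x east, y north):
u_g = −(1/(fρ)) ∂P/∂y,  v_g = (1/(fρ)) ∂P/∂x
u_g = −(−3.1×10⁻³)/(7.51×10⁻⁵ × 1.13) = 36.5 m/s;  v_g = (−2.8×10⁻³)/(7.51×10⁻⁵ × 1.13) = −33.0 m/s
|V_g| = √(u_g² + v_g²) = 49.2 m/s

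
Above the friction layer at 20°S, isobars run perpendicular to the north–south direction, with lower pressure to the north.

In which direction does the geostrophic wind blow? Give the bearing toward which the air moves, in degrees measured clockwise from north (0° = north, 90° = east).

The pressure-gradient force points toward the north (bearing 000°).
Geostrophic balance: in the Southern Hemisphere the Coriolis force deflects motion to the left, so the geostrophic wind blows 90° to the left of the pressure-gradient force (low pressure on the right).
Rotating 000° by 90° counterclockwise gives 270° — the wind blows toward the west.

270°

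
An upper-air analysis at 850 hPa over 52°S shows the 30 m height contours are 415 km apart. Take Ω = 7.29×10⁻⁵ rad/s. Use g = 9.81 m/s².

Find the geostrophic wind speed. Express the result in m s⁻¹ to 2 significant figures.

Coriolis parameter at 52°S:
f = 2Ω sin φ = 2 × 7.29×10⁻⁵ × sin 52° = 1.15×10⁻⁴ s⁻¹
Height gradient: |∂Z/∂n| = 30 m / 415000 m = 7.23×10⁻⁵
On a pressure surface, geostrophic balance gives V_g = (g/f)|∂Z/∂n|:
V_g = 9.81 × 7.23×10⁻⁵ / 1.15×10⁻⁴ = 6.17 m/s

6.2 m s⁻¹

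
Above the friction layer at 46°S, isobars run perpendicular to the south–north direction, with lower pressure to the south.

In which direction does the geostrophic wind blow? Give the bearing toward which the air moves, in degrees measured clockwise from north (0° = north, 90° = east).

The pressure-gradient force points toward the south (bearing 180°).
Geostrophic balance: in the Southern Hemisphere the Coriolis force deflects motion to the left, so the geostrophic wind blows 90° to the left of the pressure-gradient force (low pressure on the right).
Rotating 180° by 90° counterclockwise gives 090° — the wind blows toward the east.

090°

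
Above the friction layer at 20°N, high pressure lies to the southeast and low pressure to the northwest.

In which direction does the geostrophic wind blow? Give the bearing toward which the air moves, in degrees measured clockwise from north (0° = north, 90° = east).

The pressure-gradient force points toward the northwest (bearing 315°).
Geostrophic balance: in the Northern Hemisphere the Coriolis force deflects motion to the right, so the geostrophic wind blows 90° to the right of the pressure-gradient force (low pressure on the left).
Rotating 315° by 90° clockwise gives 045° — the wind blows toward the northeast.

045°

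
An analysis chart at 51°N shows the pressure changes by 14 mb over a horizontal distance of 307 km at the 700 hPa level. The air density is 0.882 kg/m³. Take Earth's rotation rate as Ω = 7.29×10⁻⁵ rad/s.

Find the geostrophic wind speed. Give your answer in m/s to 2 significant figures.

46 m/s

Coriolis parameter at 51°N:
f = 2Ω sin φ = 2 × 7.29×10⁻⁵ × sin 51° = 1.13×10⁻⁴ s⁻¹
Pressure gradient: |∂P/∂n| = 1400 Pa / 307000 m = 4.56×10⁻³ Pa/m
Geostrophic balance (pressure-gradient force = Coriolis force):
V_g = (1/(fρ)) |∂P/∂n| = 4.56×10⁻³ / (1.13×10⁻⁴ × 0.882) = 45.6 m/s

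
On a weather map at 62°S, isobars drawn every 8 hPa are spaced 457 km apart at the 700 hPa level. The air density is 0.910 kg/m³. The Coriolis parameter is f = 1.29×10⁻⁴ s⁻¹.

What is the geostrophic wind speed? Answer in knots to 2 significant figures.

Pressure gradient: |∂P/∂n| = 800 Pa / 457000 m = 1.75×10⁻³ Pa/m
Geostrophic balance (pressure-gradient force = Coriolis force):
V_g = (1/(fρ)) |∂P/∂n| = 1.75×10⁻³ / (1.29×10⁻⁴ × 0.910) = 14.9 m/s
Converting: 14.9 m/s × 1.944 = 29 knots

29 knots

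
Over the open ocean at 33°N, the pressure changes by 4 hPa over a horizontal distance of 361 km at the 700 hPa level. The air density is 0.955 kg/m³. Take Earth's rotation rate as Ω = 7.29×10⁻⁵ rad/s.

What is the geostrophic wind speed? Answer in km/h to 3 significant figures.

Coriolis parameter at 33°N:
f = 2Ω sin φ = 2 × 7.29×10⁻⁵ × sin 33° = 7.94×10⁻⁵ s⁻¹
Pressure gradient: |∂P/∂n| = 400 Pa / 361000 m = 1.11×10⁻³ Pa/m
Geostrophic balance (pressure-gradient force = Coriolis force):
V_g = (1/(fρ)) |∂P/∂n| = 1.11×10⁻³ / (7.94×10⁻⁵ × 0.955) = 14.6 m/s
Converting: 14.6 m/s × 3.6 = 52.6 km/h

52.6 km/h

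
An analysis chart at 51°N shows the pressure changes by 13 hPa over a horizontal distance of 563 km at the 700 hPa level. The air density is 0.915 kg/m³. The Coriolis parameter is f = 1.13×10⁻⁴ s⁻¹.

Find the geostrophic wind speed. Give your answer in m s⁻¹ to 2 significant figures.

Pressure gradient: |∂P/∂n| = 1300 Pa / 563000 m = 2.31×10⁻³ Pa/m
Geostrophic balance (pressure-gradient force = Coriolis force):
V_g = (1/(fρ)) |∂P/∂n| = 2.31×10⁻³ / (1.13×10⁻⁴ × 0.915) = 22.3 m/s

22 m s⁻¹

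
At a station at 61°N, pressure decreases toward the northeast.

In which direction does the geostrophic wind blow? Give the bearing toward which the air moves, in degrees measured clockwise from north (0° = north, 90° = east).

135°

The pressure-gradient force points toward the northeast (bearing 045°).
Geostrophic balance: in the Northern Hemisphere the Coriolis force deflects motion to the right, so the geostrophic wind blows 90° to the right of the pressure-gradient force (low pressure on the left).
Rotating 045° by 90° clockwise gives 135° — the wind blows toward the southeast.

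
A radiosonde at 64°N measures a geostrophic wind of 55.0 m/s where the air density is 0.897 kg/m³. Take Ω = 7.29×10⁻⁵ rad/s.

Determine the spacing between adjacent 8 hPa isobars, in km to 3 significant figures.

124 km

Coriolis parameter at 64°N:
f = 2Ω sin φ = 2 × 7.29×10⁻⁵ × sin 64° = 1.31×10⁻⁴ s⁻¹
Geostrophic balance rearranged: |∂P/∂n| = f ρ V_g
|∂P/∂n| = 1.31×10⁻⁴ × 0.897 × 55.0 = 6.47×10⁻³ Pa/m
Isobar spacing: Δn = ΔP/|∂P/∂n| = 800 Pa / 6.47×10⁻³ Pa/m = 123742 m ≈ 124 km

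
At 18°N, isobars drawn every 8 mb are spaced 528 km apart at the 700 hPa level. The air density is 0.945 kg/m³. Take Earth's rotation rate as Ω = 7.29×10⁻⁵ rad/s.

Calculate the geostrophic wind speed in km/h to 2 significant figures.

130 km/h

Coriolis parameter at 18°N:
f = 2Ω sin φ = 2 × 7.29×10⁻⁵ × sin 18° = 4.51×10⁻⁵ s⁻¹
Pressure gradient: |∂P/∂n| = 800 Pa / 528000 m = 1.52×10⁻³ Pa/m
Geostrophic balance (pressure-gradient force = Coriolis force):
V_g = (1/(fρ)) |∂P/∂n| = 1.52×10⁻³ / (4.51×10⁻⁵ × 0.945) = 35.6 m/s
Converting: 35.6 m/s × 3.6 = 130 km/h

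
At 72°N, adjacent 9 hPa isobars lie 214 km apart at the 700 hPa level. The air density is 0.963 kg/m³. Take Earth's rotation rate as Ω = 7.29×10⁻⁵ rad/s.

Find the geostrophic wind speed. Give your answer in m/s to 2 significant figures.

Coriolis parameter at 72°N:
f = 2Ω sin φ = 2 × 7.29×10⁻⁵ × sin 72° = 1.39×10⁻⁴ s⁻¹
Pressure gradient: |∂P/∂n| = 900 Pa / 214000 m = 4.21×10⁻³ Pa/m
Geostrophic balance (pressure-gradient force = Coriolis force):
V_g = (1/(fρ)) |∂P/∂n| = 4.21×10⁻³ / (1.39×10⁻⁴ × 0.963) = 31.5 m/s

31 m/s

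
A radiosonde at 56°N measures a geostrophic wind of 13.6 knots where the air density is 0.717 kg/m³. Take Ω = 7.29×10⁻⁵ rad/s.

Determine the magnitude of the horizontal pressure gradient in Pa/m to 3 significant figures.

Coriolis parameter at 56°N:
f = 2Ω sin φ = 2 × 7.29×10⁻⁵ × sin 56° = 1.21×10⁻⁴ s⁻¹
Wind speed in SI: 13.6 knots = 7.00 m/s
Geostrophic balance rearranged: |∂P/∂n| = f ρ V_g
|∂P/∂n| = 1.21×10⁻⁴ × 0.717 × 7.00 = 6.06×10⁻⁴ Pa/m

6.06×10⁻⁴ Pa/m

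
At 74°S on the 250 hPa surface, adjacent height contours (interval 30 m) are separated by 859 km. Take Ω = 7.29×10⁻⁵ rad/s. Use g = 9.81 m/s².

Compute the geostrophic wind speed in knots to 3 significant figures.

4.75 knots

Coriolis parameter at 74°S:
f = 2Ω sin φ = 2 × 7.29×10⁻⁵ × sin 74° = 1.40×10⁻⁴ s⁻¹
Height gradient: |∂Z/∂n| = 30 m / 859000 m = 3.49×10⁻⁵
On a pressure surface, geostrophic balance gives V_g = (g/f)|∂Z/∂n|:
V_g = 9.81 × 3.49×10⁻⁵ / 1.40×10⁻⁴ = 2.44 m/s
Converting: 2.44 m/s × 1.944 = 4.75 knots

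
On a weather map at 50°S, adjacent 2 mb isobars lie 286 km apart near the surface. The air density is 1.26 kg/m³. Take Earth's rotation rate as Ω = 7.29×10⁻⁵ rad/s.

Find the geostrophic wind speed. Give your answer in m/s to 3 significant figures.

4.97 m/s

Coriolis parameter at 50°S:
f = 2Ω sin φ = 2 × 7.29×10⁻⁵ × sin 50° = 1.12×10⁻⁴ s⁻¹
Pressure gradient: |∂P/∂n| = 200 Pa / 286000 m = 6.99×10⁻⁴ Pa/m
Geostrophic balance (pressure-gradient force = Coriolis force):
V_g = (1/(fρ)) |∂P/∂n| = 6.99×10⁻⁴ / (1.12×10⁻⁴ × 1.26) = 4.97 m/s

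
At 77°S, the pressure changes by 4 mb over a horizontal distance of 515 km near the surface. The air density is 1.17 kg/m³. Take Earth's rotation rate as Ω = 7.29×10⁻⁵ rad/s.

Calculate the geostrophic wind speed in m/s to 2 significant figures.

4.7 m/s

Coriolis parameter at 77°S:
f = 2Ω sin φ = 2 × 7.29×10⁻⁵ × sin 77° = 1.42×10⁻⁴ s⁻¹
Pressure gradient: |∂P/∂n| = 400 Pa / 515000 m = 7.77×10⁻⁴ Pa/m
Geostrophic balance (pressure-gradient force = Coriolis force):
V_g = (1/(fρ)) |∂P/∂n| = 7.77×10⁻⁴ / (1.42×10⁻⁴ × 1.17) = 4.67 m/s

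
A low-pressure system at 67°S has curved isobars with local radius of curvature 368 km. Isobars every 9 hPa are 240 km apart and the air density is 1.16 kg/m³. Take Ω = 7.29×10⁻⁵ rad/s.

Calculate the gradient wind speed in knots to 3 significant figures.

Coriolis parameter at 67°S:
f = 2Ω sin φ = 2 × 7.29×10⁻⁵ × sin 67° = 1.34×10⁻⁴ s⁻¹
Pressure gradient: |∂P/∂n| = 900 Pa / 240000 m = 3.75×10⁻³ Pa/m
Geostrophic speed: V_g = |∂P/∂n|/(fρ) = 3.75×10⁻³/(1.34×10⁻⁴ × 1.16) = 24.1 m/s
Around a low, centrifugal force acts outward with Coriolis, so pressure-gradient force balances both:
(1/ρ)|∂P/∂n| = fV + V²/R  →  V² + fR·V − fR·V_g = 0
With fR = 1.34×10⁻⁴ × 368×10³ m = 49.4 m/s:
V = [−fR + √((fR)² + 4 fR V_g)]/2 = [−49.4 + √(49.4² + 4×49.4×24.1)]/2 = 17.7 m/s
Subgeostrophic (V < V_g = 24.1 m/s), as expected around a low.
Converting: 17.7 m/s × 1.944 = 34.5 knots

34.5 knots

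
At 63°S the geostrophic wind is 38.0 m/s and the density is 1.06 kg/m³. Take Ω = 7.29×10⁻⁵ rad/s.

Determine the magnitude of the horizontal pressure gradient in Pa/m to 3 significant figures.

5.23×10⁻³ Pa/m

Coriolis parameter at 63°S:
f = 2Ω sin φ = 2 × 7.29×10⁻⁵ × sin 63° = 1.30×10⁻⁴ s⁻¹
Geostrophic balance rearranged: |∂P/∂n| = f ρ V_g
|∂P/∂n| = 1.30×10⁻⁴ × 1.06 × 38.0 = 5.23×10⁻³ Pa/m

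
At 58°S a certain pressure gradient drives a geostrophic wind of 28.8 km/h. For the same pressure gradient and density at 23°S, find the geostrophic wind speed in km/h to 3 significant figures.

With the same pressure gradient and density, V_g ∝ 1/f ∝ 1/sin φ.
V₂ = V₁ · sin φ₁ / sin φ₂ = 28.8 × sin 58° / sin 23°
V₂ = 28.8 × 0.8480/0.3907 = 62.5 km/h

62.5 km/h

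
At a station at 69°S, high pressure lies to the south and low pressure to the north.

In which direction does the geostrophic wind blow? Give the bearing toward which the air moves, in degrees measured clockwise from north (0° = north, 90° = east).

270°

The pressure-gradient force points toward the north (bearing 000°).
Geostrophic balance: in the Southern Hemisphere the Coriolis force deflects motion to the left, so the geostrophic wind blows 90° to the left of the pressure-gradient force (low pressure on the right).
Rotating 000° by 90° counterclockwise gives 270° — the wind blows toward the west.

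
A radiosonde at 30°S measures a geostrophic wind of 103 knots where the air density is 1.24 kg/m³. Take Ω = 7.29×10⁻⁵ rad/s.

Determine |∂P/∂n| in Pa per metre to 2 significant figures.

Coriolis parameter at 30°S:
f = 2Ω sin φ = 2 × 7.29×10⁻⁵ × sin 30° = 7.29×10⁻⁵ s⁻¹
Wind speed in SI: 103 knots = 53.0 m/s
Geostrophic balance rearranged: |∂P/∂n| = f ρ V_g
|∂P/∂n| = 7.29×10⁻⁵ × 1.24 × 53.0 = 4.79×10⁻³ Pa/m

4.8×10⁻³ Pa/m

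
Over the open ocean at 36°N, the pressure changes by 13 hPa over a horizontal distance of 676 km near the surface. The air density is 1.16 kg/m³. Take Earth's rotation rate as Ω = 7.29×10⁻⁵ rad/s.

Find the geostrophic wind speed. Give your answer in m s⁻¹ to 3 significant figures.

Coriolis parameter at 36°N:
f = 2Ω sin φ = 2 × 7.29×10⁻⁵ × sin 36° = 8.57×10⁻⁵ s⁻¹
Pressure gradient: |∂P/∂n| = 1300 Pa / 676000 m = 1.92×10⁻³ Pa/m
Geostrophic balance (pressure-gradient force = Coriolis force):
V_g = (1/(fρ)) |∂P/∂n| = 1.92×10⁻³ / (8.57×10⁻⁵ × 1.16) = 19.3 m/s

19.3 m s⁻¹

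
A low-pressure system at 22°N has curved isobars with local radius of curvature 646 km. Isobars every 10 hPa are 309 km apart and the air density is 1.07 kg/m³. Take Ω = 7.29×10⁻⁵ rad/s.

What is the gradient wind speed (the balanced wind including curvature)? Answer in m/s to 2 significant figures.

30 m/s

Coriolis parameter at 22°N:
f = 2Ω sin φ = 2 × 7.29×10⁻⁵ × sin 22° = 5.46×10⁻⁵ s⁻¹
Pressure gradient: |∂P/∂n| = 1000 Pa / 309000 m = 3.24×10⁻³ Pa/m
Geostrophic speed: V_g = |∂P/∂n|/(fρ) = 3.24×10⁻³/(5.46×10⁻⁵ × 1.07) = 55.4 m/s
Around a low, centrifugal force acts outward with Coriolis, so pressure-gradient force balances both:
(1/ρ)|∂P/∂n| = fV + V²/R  →  V² + fR·V − fR·V_g = 0
With fR = 5.46×10⁻⁵ × 646×10³ m = 35.3 m/s:
V = [−fR + √((fR)² + 4 fR V_g)]/2 = [−35.3 + √(35.3² + 4×35.3×55.4)]/2 = 30 m/s
Subgeostrophic (V < V_g = 55.4 m/s), as expected around a low.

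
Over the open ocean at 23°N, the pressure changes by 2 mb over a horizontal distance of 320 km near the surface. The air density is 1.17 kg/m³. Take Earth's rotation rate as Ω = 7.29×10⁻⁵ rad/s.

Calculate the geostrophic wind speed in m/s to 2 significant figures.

9.4 m/s

Coriolis parameter at 23°N:
f = 2Ω sin φ = 2 × 7.29×10⁻⁵ × sin 23° = 5.70×10⁻⁵ s⁻¹
Pressure gradient: |∂P/∂n| = 200 Pa / 320000 m = 6.25×10⁻⁴ Pa/m
Geostrophic balance (pressure-gradient force = Coriolis force):
V_g = (1/(fρ)) |∂P/∂n| = 6.25×10⁻⁴ / (5.70×10⁻⁵ × 1.17) = 9.38 m/s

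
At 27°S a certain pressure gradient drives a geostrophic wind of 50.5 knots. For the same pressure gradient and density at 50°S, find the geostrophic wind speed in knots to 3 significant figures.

With the same pressure gradient and density, V_g ∝ 1/f ∝ 1/sin φ.
V₂ = V₁ · sin φ₁ / sin φ₂ = 50.5 × sin 27° / sin 50°
V₂ = 50.5 × 0.4540/0.7660 = 29.9 knots

29.9 knots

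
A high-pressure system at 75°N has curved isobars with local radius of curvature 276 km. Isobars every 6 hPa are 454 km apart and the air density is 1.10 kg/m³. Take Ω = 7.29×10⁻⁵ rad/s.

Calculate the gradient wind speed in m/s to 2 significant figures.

13 m/s

Coriolis parameter at 75°N:
f = 2Ω sin φ = 2 × 7.29×10⁻⁵ × sin 75° = 1.41×10⁻⁴ s⁻¹
Pressure gradient: |∂P/∂n| = 600 Pa / 454000 m = 1.32×10⁻³ Pa/m
Geostrophic speed: V_g = |∂P/∂n|/(fρ) = 1.32×10⁻³/(1.41×10⁻⁴ × 1.10) = 8.53 m/s
Around a high, pressure-gradient force acts outward with centrifugal, so Coriolis balances both:
fV = (1/ρ)|∂P/∂n| + V²/R  →  V² − fR·V + fR·V_g = 0
With fR = 1.41×10⁻⁴ × 276×10³ m = 38.9 m/s:
V = [fR − √((fR)² − 4 fR V_g)]/2 = [38.9 − √(38.9² − 4×38.9×8.53)]/2 = 12.6 m/s
Supergeostrophic (V > V_g = 8.53 m/s), as expected around a high.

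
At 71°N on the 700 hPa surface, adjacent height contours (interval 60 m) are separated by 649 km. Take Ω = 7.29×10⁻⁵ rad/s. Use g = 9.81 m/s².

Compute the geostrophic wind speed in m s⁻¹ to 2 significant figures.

6.6 m s⁻¹

Coriolis parameter at 71°N:
f = 2Ω sin φ = 2 × 7.29×10⁻⁵ × sin 71° = 1.38×10⁻⁴ s⁻¹
Height gradient: |∂Z/∂n| = 60 m / 649000 m = 9.24×10⁻⁵
On a pressure surface, geostrophic balance gives V_g = (g/f)|∂Z/∂n|:
V_g = 9.81 × 9.24×10⁻⁵ / 1.38×10⁻⁴ = 6.58 m/s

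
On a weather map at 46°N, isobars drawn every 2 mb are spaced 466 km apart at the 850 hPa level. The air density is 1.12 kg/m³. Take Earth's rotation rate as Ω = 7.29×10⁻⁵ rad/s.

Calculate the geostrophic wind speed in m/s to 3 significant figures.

Coriolis parameter at 46°N:
f = 2Ω sin φ = 2 × 7.29×10⁻⁵ × sin 46° = 1.05×10⁻⁴ s⁻¹
Pressure gradient: |∂P/∂n| = 200 Pa / 466000 m = 4.29×10⁻⁴ Pa/m
Geostrophic balance (pressure-gradient force = Coriolis force):
V_g = (1/(fρ)) |∂P/∂n| = 4.29×10⁻⁴ / (1.05×10⁻⁴ × 1.12) = 3.65 m/s

3.65 m/s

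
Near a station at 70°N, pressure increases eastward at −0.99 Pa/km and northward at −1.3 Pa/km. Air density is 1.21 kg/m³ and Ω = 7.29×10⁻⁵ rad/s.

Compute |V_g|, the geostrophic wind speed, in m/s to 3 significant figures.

9.86 m/s

Coriolis parameter at 70°N:
f = 2Ω sin φ = 2 × 7.29×10⁻⁵ × sin 70° = 1.37×10⁻⁴ s⁻¹
Component geostrophic relations (x east, y north):
u_g = −(1/(fρ)) ∂P/∂y,  v_g = (1/(fρ)) ∂P/∂x
u_g = −(−1.3×10⁻³)/(1.37×10⁻⁴ × 1.21) = 7.84 m/s;  v_g = (−0.99×10⁻³)/(1.37×10⁻⁴ × 1.21) = −5.97 m/s
|V_g| = √(u_g² + v_g²) = 9.86 m/s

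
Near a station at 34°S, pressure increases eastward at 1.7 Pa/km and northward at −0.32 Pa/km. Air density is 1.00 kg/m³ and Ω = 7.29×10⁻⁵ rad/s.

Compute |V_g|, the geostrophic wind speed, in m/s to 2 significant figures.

21 m/s

Coriolis parameter at 34°S:
f = 2Ω sin φ = 2 × 7.29×10⁻⁵ × sin 34° = 8.15×10⁻⁵ s⁻¹
In the Southern Hemisphere f is negative: f = −8.15×10⁻⁵ s⁻¹.
Component geostrophic relations (x east, y north):
u_g = −(1/(fρ)) ∂P/∂y,  v_g = (1/(fρ)) ∂P/∂x
u_g = −(−0.32×10⁻³)/(−8.15×10⁻⁵ × 1.00) = −3.92 m/s;  v_g = (1.7×10⁻³)/(−8.15×10⁻⁵ × 1.00) = −20.9 m/s
|V_g| = √(u_g² + v_g²) = 21.2 m/s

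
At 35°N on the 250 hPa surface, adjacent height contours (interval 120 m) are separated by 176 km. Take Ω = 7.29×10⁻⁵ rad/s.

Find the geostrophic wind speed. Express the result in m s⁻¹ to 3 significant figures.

80.0 m s⁻¹

Coriolis parameter at 35°N:
f = 2Ω sin φ = 2 × 7.29×10⁻⁵ × sin 35° = 8.36×10⁻⁵ s⁻¹
Height gradient: |∂Z/∂n| = 120 m / 176000 m = 6.82×10⁻⁴
On a pressure surface, geostrophic balance gives V_g = (g/f)|∂Z/∂n|:
V_g = 9.81 × 6.82×10⁻⁴ / 8.36×10⁻⁵ = 80.0 m/s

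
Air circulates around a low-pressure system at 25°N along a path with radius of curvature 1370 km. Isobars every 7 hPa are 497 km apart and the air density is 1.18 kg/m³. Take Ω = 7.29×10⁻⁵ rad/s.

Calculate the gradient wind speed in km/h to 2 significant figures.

Coriolis parameter at 25°N:
f = 2Ω sin φ = 2 × 7.29×10⁻⁵ × sin 25° = 6.16×10⁻⁵ s⁻¹
Pressure gradient: |∂P/∂n| = 700 Pa / 497000 m = 1.41×10⁻³ Pa/m
Geostrophic speed: V_g = |∂P/∂n|/(fρ) = 1.41×10⁻³/(6.16×10⁻⁵ × 1.18) = 19.4 m/s
Around a low, centrifugal force acts outward with Coriolis, so pressure-gradient force balances both:
(1/ρ)|∂P/∂n| = fV + V²/R  →  V² + fR·V − fR·V_g = 0
With fR = 6.16×10⁻⁵ × 1370×10³ m = 84.4 m/s:
V = [−fR + √((fR)² + 4 fR V_g)]/2 = [−84.4 + √(84.4² + 4×84.4×19.4)]/2 = 16.2 m/s
Subgeostrophic (V < V_g = 19.4 m/s), as expected around a low.
Converting: 16.2 m/s × 3.6 = 58 km/h

58 km/h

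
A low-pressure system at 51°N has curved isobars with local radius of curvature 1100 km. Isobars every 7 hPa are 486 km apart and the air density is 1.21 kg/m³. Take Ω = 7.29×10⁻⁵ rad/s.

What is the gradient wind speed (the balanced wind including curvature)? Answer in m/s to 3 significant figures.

Coriolis parameter at 51°N:
f = 2Ω sin φ = 2 × 7.29×10⁻⁵ × sin 51° = 1.13×10⁻⁴ s⁻¹
Pressure gradient: |∂P/∂n| = 700 Pa / 486000 m = 1.44×10⁻³ Pa/m
Geostrophic speed: V_g = |∂P/∂n|/(fρ) = 1.44×10⁻³/(1.13×10⁻⁴ × 1.21) = 10.5 m/s
Around a low, centrifugal force acts outward with Coriolis, so pressure-gradient force balances both:
(1/ρ)|∂P/∂n| = fV + V²/R  →  V² + fR·V − fR·V_g = 0
With fR = 1.13×10⁻⁴ × 1100×10³ m = 125 m/s:
V = [−fR + √((fR)² + 4 fR V_g)]/2 = [−125 + √(125² + 4×125×10.5)]/2 = 9.74 m/s
Subgeostrophic (V < V_g = 10.5 m/s), as expected around a low.

9.74 m/s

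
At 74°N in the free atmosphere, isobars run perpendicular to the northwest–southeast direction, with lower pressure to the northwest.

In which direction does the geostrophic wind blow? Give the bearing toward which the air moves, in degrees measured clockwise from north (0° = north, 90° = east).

The pressure-gradient force points toward the northwest (bearing 315°).
Geostrophic balance: in the Northern Hemisphere the Coriolis force deflects motion to the right, so the geostrophic wind blows 90° to the right of the pressure-gradient force (low pressure on the left).
Rotating 315° by 90° clockwise gives 045° — the wind blows toward the northeast.

045°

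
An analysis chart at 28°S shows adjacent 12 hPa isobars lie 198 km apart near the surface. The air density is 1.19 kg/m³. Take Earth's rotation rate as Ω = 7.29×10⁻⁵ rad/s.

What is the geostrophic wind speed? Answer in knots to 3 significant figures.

145 knots

Coriolis parameter at 28°S:
f = 2Ω sin φ = 2 × 7.29×10⁻⁵ × sin 28° = 6.84×10⁻⁵ s⁻¹
Pressure gradient: |∂P/∂n| = 1200 Pa / 198000 m = 6.06×10⁻³ Pa/m
Geostrophic balance (pressure-gradient force = Coriolis force):
V_g = (1/(fρ)) |∂P/∂n| = 6.06×10⁻³ / (6.84×10⁻⁵ × 1.19) = 74.4 m/s
Converting: 74.4 m/s × 1.944 = 145 knots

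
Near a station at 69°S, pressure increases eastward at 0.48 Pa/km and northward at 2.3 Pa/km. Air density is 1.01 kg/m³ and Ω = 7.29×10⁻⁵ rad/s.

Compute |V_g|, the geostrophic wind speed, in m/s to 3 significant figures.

17.1 m/s

Coriolis parameter at 69°S:
f = 2Ω sin φ = 2 × 7.29×10⁻⁵ × sin 69° = 1.36×10⁻⁴ s⁻¹
In the Southern Hemisphere f is negative: f = −1.36×10⁻⁴ s⁻¹.
Component geostrophic relations (x east, y north):
u_g = −(1/(fρ)) ∂P/∂y,  v_g = (1/(fρ)) ∂P/∂x
u_g = −(2.3×10⁻³)/(−1.36×10⁻⁴ × 1.01) = 16.7 m/s;  v_g = (0.48×10⁻³)/(−1.36×10⁻⁴ × 1.01) = −3.49 m/s
|V_g| = √(u_g² + v_g²) = 17.1 m/s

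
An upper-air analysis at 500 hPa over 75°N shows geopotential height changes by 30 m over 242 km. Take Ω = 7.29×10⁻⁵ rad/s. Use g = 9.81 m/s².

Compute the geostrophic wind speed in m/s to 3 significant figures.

8.64 m/s

Coriolis parameter at 75°N:
f = 2Ω sin φ = 2 × 7.29×10⁻⁵ × sin 75° = 1.41×10⁻⁴ s⁻¹
Height gradient: |∂Z/∂n| = 30 m / 242000 m = 1.24×10⁻⁴
On a pressure surface, geostrophic balance gives V_g = (g/f)|∂Z/∂n|:
V_g = 9.81 × 1.24×10⁻⁴ / 1.41×10⁻⁴ = 8.64 m/s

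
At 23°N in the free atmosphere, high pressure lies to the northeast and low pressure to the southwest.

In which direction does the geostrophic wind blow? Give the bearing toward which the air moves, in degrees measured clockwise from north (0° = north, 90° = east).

The pressure-gradient force points toward the southwest (bearing 225°).
Geostrophic balance: in the Northern Hemisphere the Coriolis force deflects motion to the right, so the geostrophic wind blows 90° to the right of the pressure-gradient force (low pressure on the left).
Rotating 225° by 90° clockwise gives 315° — the wind blows toward the northwest.

315°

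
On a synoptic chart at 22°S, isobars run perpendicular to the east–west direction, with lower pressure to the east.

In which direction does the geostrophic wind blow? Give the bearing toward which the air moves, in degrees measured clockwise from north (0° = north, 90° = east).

000°

The pressure-gradient force points toward the east (bearing 090°).
Geostrophic balance: in the Southern Hemisphere the Coriolis force deflects motion to the left, so the geostrophic wind blows 90° to the left of the pressure-gradient force (low pressure on the right).
Rotating 090° by 90° counterclockwise gives 000° — the wind blows toward the north.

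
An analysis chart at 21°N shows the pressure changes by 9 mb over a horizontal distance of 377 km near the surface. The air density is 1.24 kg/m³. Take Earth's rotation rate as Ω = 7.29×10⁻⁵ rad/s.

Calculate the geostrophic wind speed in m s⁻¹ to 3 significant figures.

Coriolis parameter at 21°N:
f = 2Ω sin φ = 2 × 7.29×10⁻⁵ × sin 21° = 5.23×10⁻⁵ s⁻¹
Pressure gradient: |∂P/∂n| = 900 Pa / 377000 m = 2.39×10⁻³ Pa/m
Geostrophic balance (pressure-gradient force = Coriolis force):
V_g = (1/(fρ)) |∂P/∂n| = 2.39×10⁻³ / (5.23×10⁻⁵ × 1.24) = 36.8 m/s

36.8 m s⁻¹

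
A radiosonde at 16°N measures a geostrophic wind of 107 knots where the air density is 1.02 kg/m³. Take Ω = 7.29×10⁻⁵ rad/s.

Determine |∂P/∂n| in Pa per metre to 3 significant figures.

Coriolis parameter at 16°N:
f = 2Ω sin φ = 2 × 7.29×10⁻⁵ × sin 16° = 4.02×10⁻⁵ s⁻¹
Wind speed in SI: 107 knots = 55.0 m/s
Geostrophic balance rearranged: |∂P/∂n| = f ρ V_g
|∂P/∂n| = 4.02×10⁻⁵ × 1.02 × 55.0 = 2.26×10⁻³ Pa/m

2.26×10⁻³ Pa/m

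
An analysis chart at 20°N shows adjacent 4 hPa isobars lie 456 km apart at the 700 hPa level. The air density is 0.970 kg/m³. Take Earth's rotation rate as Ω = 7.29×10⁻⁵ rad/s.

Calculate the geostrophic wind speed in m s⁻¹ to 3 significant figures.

18.1 m s⁻¹

Coriolis parameter at 20°N:
f = 2Ω sin φ = 2 × 7.29×10⁻⁵ × sin 20° = 4.99×10⁻⁵ s⁻¹
Pressure gradient: |∂P/∂n| = 400 Pa / 456000 m = 8.77×10⁻⁴ Pa/m
Geostrophic balance (pressure-gradient force = Coriolis force):
V_g = (1/(fρ)) |∂P/∂n| = 8.77×10⁻⁴ / (4.99×10⁻⁵ × 0.970) = 18.1 m/s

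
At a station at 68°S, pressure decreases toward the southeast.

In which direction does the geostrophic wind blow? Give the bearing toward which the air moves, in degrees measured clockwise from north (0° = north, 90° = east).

The pressure-gradient force points toward the southeast (bearing 135°).
Geostrophic balance: in the Southern Hemisphere the Coriolis force deflects motion to the left, so the geostrophic wind blows 90° to the left of the pressure-gradient force (low pressure on the right).
Rotating 135° by 90° counterclockwise gives 045° — the wind blows toward the northeast.

045°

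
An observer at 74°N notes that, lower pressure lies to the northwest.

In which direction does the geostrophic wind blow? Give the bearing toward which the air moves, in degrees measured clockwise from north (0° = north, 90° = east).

The pressure-gradient force points toward the northwest (bearing 315°).
Geostrophic balance: in the Northern Hemisphere the Coriolis force deflects motion to the right, so the geostrophic wind blows 90° to the right of the pressure-gradient force (low pressure on the left).
Rotating 315° by 90° clockwise gives 045° — the wind blows toward the northeast.

045°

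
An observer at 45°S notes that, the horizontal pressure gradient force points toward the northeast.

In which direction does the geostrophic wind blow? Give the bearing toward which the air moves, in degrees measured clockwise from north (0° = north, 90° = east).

315°

The pressure-gradient force points toward the northeast (bearing 045°).
Geostrophic balance: in the Southern Hemisphere the Coriolis force deflects motion to the left, so the geostrophic wind blows 90° to the left of the pressure-gradient force (low pressure on the right).
Rotating 045° by 90° counterclockwise gives 315° — the wind blows toward the northwest.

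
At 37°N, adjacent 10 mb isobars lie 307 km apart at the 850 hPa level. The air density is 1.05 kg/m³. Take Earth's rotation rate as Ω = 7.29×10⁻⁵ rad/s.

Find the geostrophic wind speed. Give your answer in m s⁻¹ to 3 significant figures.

Coriolis parameter at 37°N:
f = 2Ω sin φ = 2 × 7.29×10⁻⁵ × sin 37° = 8.77×10⁻⁵ s⁻¹
Pressure gradient: |∂P/∂n| = 1000 Pa / 307000 m = 3.26×10⁻³ Pa/m
Geostrophic balance (pressure-gradient force = Coriolis force):
V_g = (1/(fρ)) |∂P/∂n| = 3.26×10⁻³ / (8.77×10⁻⁵ × 1.05) = 35.4 m/s

35.4 m s⁻¹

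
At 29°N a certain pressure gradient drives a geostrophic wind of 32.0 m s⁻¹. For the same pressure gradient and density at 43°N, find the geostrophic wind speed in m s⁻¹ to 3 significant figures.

With the same pressure gradient and density, V_g ∝ 1/f ∝ 1/sin φ.
V₂ = V₁ · sin φ₁ / sin φ₂ = 32.0 × sin 29° / sin 43°
V₂ = 32.0 × 0.4848/0.6820 = 22.7 m s⁻¹

22.7 m s⁻¹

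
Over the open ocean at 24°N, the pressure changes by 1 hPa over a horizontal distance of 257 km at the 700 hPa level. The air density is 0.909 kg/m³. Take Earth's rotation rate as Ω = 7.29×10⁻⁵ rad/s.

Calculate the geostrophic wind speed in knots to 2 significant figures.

Coriolis parameter at 24°N:
f = 2Ω sin φ = 2 × 7.29×10⁻⁵ × sin 24° = 5.93×10⁻⁵ s⁻¹
Pressure gradient: |∂P/∂n| = 100 Pa / 257000 m = 3.89×10⁻⁴ Pa/m
Geostrophic balance (pressure-gradient force = Coriolis force):
V_g = (1/(fρ)) |∂P/∂n| = 3.89×10⁻⁴ / (5.93×10⁻⁵ × 0.909) = 7.22 m/s
Converting: 7.22 m/s × 1.944 = 14 knots

14 knots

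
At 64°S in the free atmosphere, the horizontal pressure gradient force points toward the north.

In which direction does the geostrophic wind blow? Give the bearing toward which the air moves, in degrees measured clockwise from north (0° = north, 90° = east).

270°

The pressure-gradient force points toward the north (bearing 000°).
Geostrophic balance: in the Southern Hemisphere the Coriolis force deflects motion to the left, so the geostrophic wind blows 90° to the left of the pressure-gradient force (low pressure on the right).
Rotating 000° by 90° counterclockwise gives 270° — the wind blows toward the west.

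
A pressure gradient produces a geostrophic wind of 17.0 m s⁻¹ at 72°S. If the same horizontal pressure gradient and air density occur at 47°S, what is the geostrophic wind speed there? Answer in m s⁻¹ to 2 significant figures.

With the same pressure gradient and density, V_g ∝ 1/f ∝ 1/sin φ.
V₂ = V₁ · sin φ₁ / sin φ₂ = 17.0 × sin 72° / sin 47°
V₂ = 17.0 × 0.9511/0.7314 = 22 m s⁻¹

22 m s⁻¹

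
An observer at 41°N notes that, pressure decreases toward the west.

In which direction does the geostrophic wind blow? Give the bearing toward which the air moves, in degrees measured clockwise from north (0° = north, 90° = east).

000°

The pressure-gradient force points toward the west (bearing 270°).
Geostrophic balance: in the Northern Hemisphere the Coriolis force deflects motion to the right, so the geostrophic wind blows 90° to the right of the pressure-gradient force (low pressure on the left).
Rotating 270° by 90° clockwise gives 000° — the wind blows toward the north.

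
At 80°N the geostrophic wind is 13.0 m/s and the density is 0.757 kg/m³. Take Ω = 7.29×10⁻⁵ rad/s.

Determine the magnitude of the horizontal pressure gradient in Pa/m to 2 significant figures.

1.4×10⁻³ Pa/m

Coriolis parameter at 80°N:
f = 2Ω sin φ = 2 × 7.29×10⁻⁵ × sin 80° = 1.44×10⁻⁴ s⁻¹
Geostrophic balance rearranged: |∂P/∂n| = f ρ V_g
|∂P/∂n| = 1.44×10⁻⁴ × 0.757 × 13.0 = 1.41×10⁻³ Pa/m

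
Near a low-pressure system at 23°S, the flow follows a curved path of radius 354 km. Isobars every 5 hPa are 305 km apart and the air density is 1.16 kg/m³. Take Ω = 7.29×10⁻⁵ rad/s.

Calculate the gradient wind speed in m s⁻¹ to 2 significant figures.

14 m s⁻¹

Coriolis parameter at 23°S:
f = 2Ω sin φ = 2 × 7.29×10⁻⁵ × sin 23° = 5.70×10⁻⁵ s⁻¹
Pressure gradient: |∂P/∂n| = 500 Pa / 305000 m = 1.64×10⁻³ Pa/m
Geostrophic speed: V_g = |∂P/∂n|/(fρ) = 1.64×10⁻³/(5.70×10⁻⁵ × 1.16) = 24.8 m/s
Around a low, centrifugal force acts outward with Coriolis, so pressure-gradient force balances both:
(1/ρ)|∂P/∂n| = fV + V²/R  →  V² + fR·V − fR·V_g = 0
With fR = 5.70×10⁻⁵ × 354×10³ m = 20.2 m/s:
V = [−fR + √((fR)² + 4 fR V_g)]/2 = [−20.2 + √(20.2² + 4×20.2×24.8)]/2 = 14.5 m/s
Subgeostrophic (V < V_g = 24.8 m/s), as expected around a low.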